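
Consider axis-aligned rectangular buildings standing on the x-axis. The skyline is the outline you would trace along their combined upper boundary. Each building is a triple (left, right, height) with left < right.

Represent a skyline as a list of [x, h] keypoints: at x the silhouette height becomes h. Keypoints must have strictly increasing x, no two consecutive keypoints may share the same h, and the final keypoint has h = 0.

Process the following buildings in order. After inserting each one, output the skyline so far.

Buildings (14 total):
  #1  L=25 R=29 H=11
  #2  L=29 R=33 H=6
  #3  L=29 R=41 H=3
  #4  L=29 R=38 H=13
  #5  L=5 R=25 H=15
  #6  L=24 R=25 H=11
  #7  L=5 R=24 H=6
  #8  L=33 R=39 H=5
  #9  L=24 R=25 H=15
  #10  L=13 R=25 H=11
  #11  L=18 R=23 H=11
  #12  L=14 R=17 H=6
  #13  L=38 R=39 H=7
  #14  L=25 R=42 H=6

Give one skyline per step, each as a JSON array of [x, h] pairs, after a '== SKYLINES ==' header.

== SKYLINES ==
[[25,11],[29,0]]
[[25,11],[29,6],[33,0]]
[[25,11],[29,6],[33,3],[41,0]]
[[25,11],[29,13],[38,3],[41,0]]
[[5,15],[25,11],[29,13],[38,3],[41,0]]
[[5,15],[25,11],[29,13],[38,3],[41,0]]
[[5,15],[25,11],[29,13],[38,3],[41,0]]
[[5,15],[25,11],[29,13],[38,5],[39,3],[41,0]]
[[5,15],[25,11],[29,13],[38,5],[39,3],[41,0]]
[[5,15],[25,11],[29,13],[38,5],[39,3],[41,0]]
[[5,15],[25,11],[29,13],[38,5],[39,3],[41,0]]
[[5,15],[25,11],[29,13],[38,5],[39,3],[41,0]]
[[5,15],[25,11],[29,13],[38,7],[39,3],[41,0]]
[[5,15],[25,11],[29,13],[38,7],[39,6],[42,0]]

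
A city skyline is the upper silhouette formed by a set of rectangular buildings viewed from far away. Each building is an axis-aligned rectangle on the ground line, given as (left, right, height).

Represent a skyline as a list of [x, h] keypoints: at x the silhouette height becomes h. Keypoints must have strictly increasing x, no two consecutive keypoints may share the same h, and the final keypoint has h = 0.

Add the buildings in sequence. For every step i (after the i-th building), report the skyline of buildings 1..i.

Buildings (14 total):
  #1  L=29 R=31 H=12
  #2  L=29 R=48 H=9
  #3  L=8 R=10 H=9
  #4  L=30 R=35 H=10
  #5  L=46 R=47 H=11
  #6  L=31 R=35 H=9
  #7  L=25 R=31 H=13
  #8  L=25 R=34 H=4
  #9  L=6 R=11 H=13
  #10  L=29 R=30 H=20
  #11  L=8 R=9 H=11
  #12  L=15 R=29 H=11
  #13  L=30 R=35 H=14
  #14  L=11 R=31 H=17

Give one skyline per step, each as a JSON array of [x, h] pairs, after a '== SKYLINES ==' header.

== SKYLINES ==
[[29,12],[31,0]]
[[29,12],[31,9],[48,0]]
[[8,9],[10,0],[29,12],[31,9],[48,0]]
[[8,9],[10,0],[29,12],[31,10],[35,9],[48,0]]
[[8,9],[10,0],[29,12],[31,10],[35,9],[46,11],[47,9],[48,0]]
[[8,9],[10,0],[29,12],[31,10],[35,9],[46,11],[47,9],[48,0]]
[[8,9],[10,0],[25,13],[31,10],[35,9],[46,11],[47,9],[48,0]]
[[8,9],[10,0],[25,13],[31,10],[35,9],[46,11],[47,9],[48,0]]
[[6,13],[11,0],[25,13],[31,10],[35,9],[46,11],[47,9],[48,0]]
[[6,13],[11,0],[25,13],[29,20],[30,13],[31,10],[35,9],[46,11],[47,9],[48,0]]
[[6,13],[11,0],[25,13],[29,20],[30,13],[31,10],[35,9],[46,11],[47,9],[48,0]]
[[6,13],[11,0],[15,11],[25,13],[29,20],[30,13],[31,10],[35,9],[46,11],[47,9],[48,0]]
[[6,13],[11,0],[15,11],[25,13],[29,20],[30,14],[35,9],[46,11],[47,9],[48,0]]
[[6,13],[11,17],[29,20],[30,17],[31,14],[35,9],[46,11],[47,9],[48,0]]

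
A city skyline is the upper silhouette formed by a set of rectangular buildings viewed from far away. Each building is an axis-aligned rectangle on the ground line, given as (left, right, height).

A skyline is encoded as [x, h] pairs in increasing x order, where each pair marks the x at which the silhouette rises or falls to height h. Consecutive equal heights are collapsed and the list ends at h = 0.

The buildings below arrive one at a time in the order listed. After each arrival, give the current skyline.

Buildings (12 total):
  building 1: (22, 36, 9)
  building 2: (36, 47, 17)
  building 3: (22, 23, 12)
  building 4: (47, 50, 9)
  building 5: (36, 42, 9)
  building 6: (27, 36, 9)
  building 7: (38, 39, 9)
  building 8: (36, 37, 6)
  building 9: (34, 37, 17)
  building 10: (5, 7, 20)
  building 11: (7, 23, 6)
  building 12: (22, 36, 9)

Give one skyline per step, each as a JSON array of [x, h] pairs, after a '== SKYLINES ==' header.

== SKYLINES ==
[[22,9],[36,0]]
[[22,9],[36,17],[47,0]]
[[22,12],[23,9],[36,17],[47,0]]
[[22,12],[23,9],[36,17],[47,9],[50,0]]
[[22,12],[23,9],[36,17],[47,9],[50,0]]
[[22,12],[23,9],[36,17],[47,9],[50,0]]
[[22,12],[23,9],[36,17],[47,9],[50,0]]
[[22,12],[23,9],[36,17],[47,9],[50,0]]
[[22,12],[23,9],[34,17],[47,9],[50,0]]
[[5,20],[7,0],[22,12],[23,9],[34,17],[47,9],[50,0]]
[[5,20],[7,6],[22,12],[23,9],[34,17],[47,9],[50,0]]
[[5,20],[7,6],[22,12],[23,9],[34,17],[47,9],[50,0]]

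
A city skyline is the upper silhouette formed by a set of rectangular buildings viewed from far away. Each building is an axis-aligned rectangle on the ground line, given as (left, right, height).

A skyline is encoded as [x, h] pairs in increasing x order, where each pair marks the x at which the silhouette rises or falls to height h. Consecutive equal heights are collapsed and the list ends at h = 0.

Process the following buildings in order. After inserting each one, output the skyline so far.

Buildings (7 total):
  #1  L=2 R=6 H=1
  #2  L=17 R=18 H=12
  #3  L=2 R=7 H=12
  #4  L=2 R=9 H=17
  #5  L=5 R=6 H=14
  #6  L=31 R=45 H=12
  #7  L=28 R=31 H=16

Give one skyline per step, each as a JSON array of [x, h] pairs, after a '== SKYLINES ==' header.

== SKYLINES ==
[[2,1],[6,0]]
[[2,1],[6,0],[17,12],[18,0]]
[[2,12],[7,0],[17,12],[18,0]]
[[2,17],[9,0],[17,12],[18,0]]
[[2,17],[9,0],[17,12],[18,0]]
[[2,17],[9,0],[17,12],[18,0],[31,12],[45,0]]
[[2,17],[9,0],[17,12],[18,0],[28,16],[31,12],[45,0]]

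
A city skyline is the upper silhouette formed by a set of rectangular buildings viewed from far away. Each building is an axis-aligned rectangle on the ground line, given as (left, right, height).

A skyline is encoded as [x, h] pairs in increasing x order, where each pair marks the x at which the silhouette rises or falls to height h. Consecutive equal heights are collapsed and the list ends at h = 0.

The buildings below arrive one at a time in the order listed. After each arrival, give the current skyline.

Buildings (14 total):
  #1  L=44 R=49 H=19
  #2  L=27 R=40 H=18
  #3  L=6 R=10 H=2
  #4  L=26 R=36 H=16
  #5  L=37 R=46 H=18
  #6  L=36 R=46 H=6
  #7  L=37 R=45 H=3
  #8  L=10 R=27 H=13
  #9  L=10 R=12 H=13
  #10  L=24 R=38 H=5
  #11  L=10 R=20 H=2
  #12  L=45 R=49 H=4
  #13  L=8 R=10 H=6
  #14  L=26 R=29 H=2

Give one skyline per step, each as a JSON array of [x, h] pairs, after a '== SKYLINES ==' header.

== SKYLINES ==
[[44,19],[49,0]]
[[27,18],[40,0],[44,19],[49,0]]
[[6,2],[10,0],[27,18],[40,0],[44,19],[49,0]]
[[6,2],[10,0],[26,16],[27,18],[40,0],[44,19],[49,0]]
[[6,2],[10,0],[26,16],[27,18],[44,19],[49,0]]
[[6,2],[10,0],[26,16],[27,18],[44,19],[49,0]]
[[6,2],[10,0],[26,16],[27,18],[44,19],[49,0]]
[[6,2],[10,13],[26,16],[27,18],[44,19],[49,0]]
[[6,2],[10,13],[26,16],[27,18],[44,19],[49,0]]
[[6,2],[10,13],[26,16],[27,18],[44,19],[49,0]]
[[6,2],[10,13],[26,16],[27,18],[44,19],[49,0]]
[[6,2],[10,13],[26,16],[27,18],[44,19],[49,0]]
[[6,2],[8,6],[10,13],[26,16],[27,18],[44,19],[49,0]]
[[6,2],[8,6],[10,13],[26,16],[27,18],[44,19],[49,0]]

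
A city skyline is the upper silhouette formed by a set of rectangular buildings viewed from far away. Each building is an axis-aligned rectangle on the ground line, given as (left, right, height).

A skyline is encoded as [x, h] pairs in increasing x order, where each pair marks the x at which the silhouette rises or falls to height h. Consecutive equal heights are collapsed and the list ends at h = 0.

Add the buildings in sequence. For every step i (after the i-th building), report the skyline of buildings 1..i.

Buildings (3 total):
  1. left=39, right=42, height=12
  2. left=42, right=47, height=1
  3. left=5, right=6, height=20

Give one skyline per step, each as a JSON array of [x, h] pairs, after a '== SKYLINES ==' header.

== SKYLINES ==
[[39,12],[42,0]]
[[39,12],[42,1],[47,0]]
[[5,20],[6,0],[39,12],[42,1],[47,0]]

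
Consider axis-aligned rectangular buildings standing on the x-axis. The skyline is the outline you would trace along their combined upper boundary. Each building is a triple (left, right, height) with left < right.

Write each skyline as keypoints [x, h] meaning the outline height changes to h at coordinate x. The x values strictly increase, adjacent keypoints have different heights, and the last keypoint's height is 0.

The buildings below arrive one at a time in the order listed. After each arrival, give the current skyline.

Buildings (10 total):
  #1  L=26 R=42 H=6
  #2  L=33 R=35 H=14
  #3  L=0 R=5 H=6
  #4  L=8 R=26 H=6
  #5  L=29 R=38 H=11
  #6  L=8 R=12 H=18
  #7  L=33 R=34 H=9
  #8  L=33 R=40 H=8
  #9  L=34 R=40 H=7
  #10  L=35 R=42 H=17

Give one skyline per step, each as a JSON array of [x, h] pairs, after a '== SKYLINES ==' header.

== SKYLINES ==
[[26,6],[42,0]]
[[26,6],[33,14],[35,6],[42,0]]
[[0,6],[5,0],[26,6],[33,14],[35,6],[42,0]]
[[0,6],[5,0],[8,6],[33,14],[35,6],[42,0]]
[[0,6],[5,0],[8,6],[29,11],[33,14],[35,11],[38,6],[42,0]]
[[0,6],[5,0],[8,18],[12,6],[29,11],[33,14],[35,11],[38,6],[42,0]]
[[0,6],[5,0],[8,18],[12,6],[29,11],[33,14],[35,11],[38,6],[42,0]]
[[0,6],[5,0],[8,18],[12,6],[29,11],[33,14],[35,11],[38,8],[40,6],[42,0]]
[[0,6],[5,0],[8,18],[12,6],[29,11],[33,14],[35,11],[38,8],[40,6],[42,0]]
[[0,6],[5,0],[8,18],[12,6],[29,11],[33,14],[35,17],[42,0]]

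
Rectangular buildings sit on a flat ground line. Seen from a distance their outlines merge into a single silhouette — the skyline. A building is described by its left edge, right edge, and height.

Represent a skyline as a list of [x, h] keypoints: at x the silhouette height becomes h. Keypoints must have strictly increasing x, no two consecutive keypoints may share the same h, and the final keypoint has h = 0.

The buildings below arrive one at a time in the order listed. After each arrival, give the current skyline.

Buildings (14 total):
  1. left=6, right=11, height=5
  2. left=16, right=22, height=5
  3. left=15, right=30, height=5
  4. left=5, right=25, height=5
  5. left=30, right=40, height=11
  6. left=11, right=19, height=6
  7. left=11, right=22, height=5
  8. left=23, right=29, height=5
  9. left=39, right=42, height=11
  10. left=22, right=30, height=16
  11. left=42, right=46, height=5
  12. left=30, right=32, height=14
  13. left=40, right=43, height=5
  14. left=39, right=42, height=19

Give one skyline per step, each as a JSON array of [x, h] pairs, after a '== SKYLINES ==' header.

== SKYLINES ==
[[6,5],[11,0]]
[[6,5],[11,0],[16,5],[22,0]]
[[6,5],[11,0],[15,5],[30,0]]
[[5,5],[30,0]]
[[5,5],[30,11],[40,0]]
[[5,5],[11,6],[19,5],[30,11],[40,0]]
[[5,5],[11,6],[19,5],[30,11],[40,0]]
[[5,5],[11,6],[19,5],[30,11],[40,0]]
[[5,5],[11,6],[19,5],[30,11],[42,0]]
[[5,5],[11,6],[19,5],[22,16],[30,11],[42,0]]
[[5,5],[11,6],[19,5],[22,16],[30,11],[42,5],[46,0]]
[[5,5],[11,6],[19,5],[22,16],[30,14],[32,11],[42,5],[46,0]]
[[5,5],[11,6],[19,5],[22,16],[30,14],[32,11],[42,5],[46,0]]
[[5,5],[11,6],[19,5],[22,16],[30,14],[32,11],[39,19],[42,5],[46,0]]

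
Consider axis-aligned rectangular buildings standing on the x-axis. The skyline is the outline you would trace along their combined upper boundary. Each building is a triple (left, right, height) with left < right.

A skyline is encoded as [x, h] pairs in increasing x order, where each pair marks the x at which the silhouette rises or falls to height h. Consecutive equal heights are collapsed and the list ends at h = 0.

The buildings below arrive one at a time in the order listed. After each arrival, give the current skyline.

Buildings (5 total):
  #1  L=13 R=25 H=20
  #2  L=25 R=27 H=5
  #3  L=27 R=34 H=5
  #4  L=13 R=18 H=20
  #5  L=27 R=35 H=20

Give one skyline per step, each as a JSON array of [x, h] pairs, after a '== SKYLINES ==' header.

== SKYLINES ==
[[13,20],[25,0]]
[[13,20],[25,5],[27,0]]
[[13,20],[25,5],[34,0]]
[[13,20],[25,5],[34,0]]
[[13,20],[25,5],[27,20],[35,0]]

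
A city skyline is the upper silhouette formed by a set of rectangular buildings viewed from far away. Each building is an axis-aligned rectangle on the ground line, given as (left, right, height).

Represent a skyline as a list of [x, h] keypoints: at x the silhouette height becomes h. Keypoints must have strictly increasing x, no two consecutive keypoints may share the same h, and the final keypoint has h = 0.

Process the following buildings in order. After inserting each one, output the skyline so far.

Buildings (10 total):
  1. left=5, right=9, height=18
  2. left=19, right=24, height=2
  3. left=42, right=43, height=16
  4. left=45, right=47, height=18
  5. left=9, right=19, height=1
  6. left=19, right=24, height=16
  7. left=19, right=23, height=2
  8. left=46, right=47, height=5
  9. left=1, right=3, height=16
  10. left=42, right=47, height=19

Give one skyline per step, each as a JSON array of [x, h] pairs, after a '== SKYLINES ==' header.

== SKYLINES ==
[[5,18],[9,0]]
[[5,18],[9,0],[19,2],[24,0]]
[[5,18],[9,0],[19,2],[24,0],[42,16],[43,0]]
[[5,18],[9,0],[19,2],[24,0],[42,16],[43,0],[45,18],[47,0]]
[[5,18],[9,1],[19,2],[24,0],[42,16],[43,0],[45,18],[47,0]]
[[5,18],[9,1],[19,16],[24,0],[42,16],[43,0],[45,18],[47,0]]
[[5,18],[9,1],[19,16],[24,0],[42,16],[43,0],[45,18],[47,0]]
[[5,18],[9,1],[19,16],[24,0],[42,16],[43,0],[45,18],[47,0]]
[[1,16],[3,0],[5,18],[9,1],[19,16],[24,0],[42,16],[43,0],[45,18],[47,0]]
[[1,16],[3,0],[5,18],[9,1],[19,16],[24,0],[42,19],[47,0]]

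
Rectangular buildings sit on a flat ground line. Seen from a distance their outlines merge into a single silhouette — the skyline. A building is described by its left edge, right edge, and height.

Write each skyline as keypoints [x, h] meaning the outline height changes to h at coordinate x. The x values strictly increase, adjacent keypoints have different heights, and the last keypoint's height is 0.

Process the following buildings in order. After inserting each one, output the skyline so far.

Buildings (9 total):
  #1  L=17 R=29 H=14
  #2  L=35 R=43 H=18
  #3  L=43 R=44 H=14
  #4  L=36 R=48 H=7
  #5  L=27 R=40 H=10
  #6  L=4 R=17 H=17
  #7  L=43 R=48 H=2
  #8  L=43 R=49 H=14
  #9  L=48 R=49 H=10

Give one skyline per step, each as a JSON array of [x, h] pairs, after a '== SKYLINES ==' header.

== SKYLINES ==
[[17,14],[29,0]]
[[17,14],[29,0],[35,18],[43,0]]
[[17,14],[29,0],[35,18],[43,14],[44,0]]
[[17,14],[29,0],[35,18],[43,14],[44,7],[48,0]]
[[17,14],[29,10],[35,18],[43,14],[44,7],[48,0]]
[[4,17],[17,14],[29,10],[35,18],[43,14],[44,7],[48,0]]
[[4,17],[17,14],[29,10],[35,18],[43,14],[44,7],[48,0]]
[[4,17],[17,14],[29,10],[35,18],[43,14],[49,0]]
[[4,17],[17,14],[29,10],[35,18],[43,14],[49,0]]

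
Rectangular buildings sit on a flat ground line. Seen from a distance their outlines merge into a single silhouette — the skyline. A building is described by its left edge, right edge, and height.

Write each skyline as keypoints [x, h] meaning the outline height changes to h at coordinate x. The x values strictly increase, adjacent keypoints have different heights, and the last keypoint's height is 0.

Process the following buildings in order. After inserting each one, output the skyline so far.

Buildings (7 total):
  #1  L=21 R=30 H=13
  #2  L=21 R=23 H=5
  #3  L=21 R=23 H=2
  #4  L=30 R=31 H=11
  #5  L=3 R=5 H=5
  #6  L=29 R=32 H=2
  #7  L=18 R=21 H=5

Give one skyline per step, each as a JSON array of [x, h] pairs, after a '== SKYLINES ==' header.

== SKYLINES ==
[[21,13],[30,0]]
[[21,13],[30,0]]
[[21,13],[30,0]]
[[21,13],[30,11],[31,0]]
[[3,5],[5,0],[21,13],[30,11],[31,0]]
[[3,5],[5,0],[21,13],[30,11],[31,2],[32,0]]
[[3,5],[5,0],[18,5],[21,13],[30,11],[31,2],[32,0]]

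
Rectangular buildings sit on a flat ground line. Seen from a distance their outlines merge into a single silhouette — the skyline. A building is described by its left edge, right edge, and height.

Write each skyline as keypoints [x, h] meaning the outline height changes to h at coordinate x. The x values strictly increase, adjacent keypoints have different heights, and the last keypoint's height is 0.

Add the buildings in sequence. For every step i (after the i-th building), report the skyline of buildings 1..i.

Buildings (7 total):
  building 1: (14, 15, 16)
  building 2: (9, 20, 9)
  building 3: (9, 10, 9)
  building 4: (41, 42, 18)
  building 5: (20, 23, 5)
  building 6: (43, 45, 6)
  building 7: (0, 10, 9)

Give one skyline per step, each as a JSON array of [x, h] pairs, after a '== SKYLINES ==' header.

== SKYLINES ==
[[14,16],[15,0]]
[[9,9],[14,16],[15,9],[20,0]]
[[9,9],[14,16],[15,9],[20,0]]
[[9,9],[14,16],[15,9],[20,0],[41,18],[42,0]]
[[9,9],[14,16],[15,9],[20,5],[23,0],[41,18],[42,0]]
[[9,9],[14,16],[15,9],[20,5],[23,0],[41,18],[42,0],[43,6],[45,0]]
[[0,9],[14,16],[15,9],[20,5],[23,0],[41,18],[42,0],[43,6],[45,0]]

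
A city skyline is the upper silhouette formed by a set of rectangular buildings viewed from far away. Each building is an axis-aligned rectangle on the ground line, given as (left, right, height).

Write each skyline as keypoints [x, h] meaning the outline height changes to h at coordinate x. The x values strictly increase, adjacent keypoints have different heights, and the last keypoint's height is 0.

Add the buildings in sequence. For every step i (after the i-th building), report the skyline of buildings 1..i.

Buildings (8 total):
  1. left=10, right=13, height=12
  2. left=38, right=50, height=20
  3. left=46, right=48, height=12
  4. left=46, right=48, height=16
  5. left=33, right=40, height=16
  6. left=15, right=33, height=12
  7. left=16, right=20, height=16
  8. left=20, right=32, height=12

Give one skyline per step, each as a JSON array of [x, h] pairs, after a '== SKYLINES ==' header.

== SKYLINES ==
[[10,12],[13,0]]
[[10,12],[13,0],[38,20],[50,0]]
[[10,12],[13,0],[38,20],[50,0]]
[[10,12],[13,0],[38,20],[50,0]]
[[10,12],[13,0],[33,16],[38,20],[50,0]]
[[10,12],[13,0],[15,12],[33,16],[38,20],[50,0]]
[[10,12],[13,0],[15,12],[16,16],[20,12],[33,16],[38,20],[50,0]]
[[10,12],[13,0],[15,12],[16,16],[20,12],[33,16],[38,20],[50,0]]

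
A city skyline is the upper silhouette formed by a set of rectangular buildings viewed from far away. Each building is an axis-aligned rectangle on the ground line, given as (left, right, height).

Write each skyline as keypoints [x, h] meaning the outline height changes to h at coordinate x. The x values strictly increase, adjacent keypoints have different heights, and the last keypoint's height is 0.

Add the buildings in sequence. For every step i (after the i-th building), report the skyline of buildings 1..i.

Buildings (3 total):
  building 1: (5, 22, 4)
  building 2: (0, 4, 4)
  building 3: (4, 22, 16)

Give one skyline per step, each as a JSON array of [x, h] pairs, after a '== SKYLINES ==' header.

== SKYLINES ==
[[5,4],[22,0]]
[[0,4],[4,0],[5,4],[22,0]]
[[0,4],[4,16],[22,0]]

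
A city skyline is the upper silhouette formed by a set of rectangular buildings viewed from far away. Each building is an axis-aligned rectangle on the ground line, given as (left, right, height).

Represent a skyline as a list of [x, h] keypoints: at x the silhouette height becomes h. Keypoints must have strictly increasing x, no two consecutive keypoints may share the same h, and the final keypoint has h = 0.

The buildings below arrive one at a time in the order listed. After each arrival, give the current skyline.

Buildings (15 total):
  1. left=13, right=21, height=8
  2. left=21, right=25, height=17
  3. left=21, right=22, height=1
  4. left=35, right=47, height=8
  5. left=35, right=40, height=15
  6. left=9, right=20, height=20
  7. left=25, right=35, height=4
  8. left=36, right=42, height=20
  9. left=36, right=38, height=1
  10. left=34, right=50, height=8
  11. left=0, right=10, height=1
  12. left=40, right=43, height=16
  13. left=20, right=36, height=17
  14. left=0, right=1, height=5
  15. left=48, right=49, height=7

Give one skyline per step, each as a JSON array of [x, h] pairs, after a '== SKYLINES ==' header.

== SKYLINES ==
[[13,8],[21,0]]
[[13,8],[21,17],[25,0]]
[[13,8],[21,17],[25,0]]
[[13,8],[21,17],[25,0],[35,8],[47,0]]
[[13,8],[21,17],[25,0],[35,15],[40,8],[47,0]]
[[9,20],[20,8],[21,17],[25,0],[35,15],[40,8],[47,0]]
[[9,20],[20,8],[21,17],[25,4],[35,15],[40,8],[47,0]]
[[9,20],[20,8],[21,17],[25,4],[35,15],[36,20],[42,8],[47,0]]
[[9,20],[20,8],[21,17],[25,4],[35,15],[36,20],[42,8],[47,0]]
[[9,20],[20,8],[21,17],[25,4],[34,8],[35,15],[36,20],[42,8],[50,0]]
[[0,1],[9,20],[20,8],[21,17],[25,4],[34,8],[35,15],[36,20],[42,8],[50,0]]
[[0,1],[9,20],[20,8],[21,17],[25,4],[34,8],[35,15],[36,20],[42,16],[43,8],[50,0]]
[[0,1],[9,20],[20,17],[36,20],[42,16],[43,8],[50,0]]
[[0,5],[1,1],[9,20],[20,17],[36,20],[42,16],[43,8],[50,0]]
[[0,5],[1,1],[9,20],[20,17],[36,20],[42,16],[43,8],[50,0]]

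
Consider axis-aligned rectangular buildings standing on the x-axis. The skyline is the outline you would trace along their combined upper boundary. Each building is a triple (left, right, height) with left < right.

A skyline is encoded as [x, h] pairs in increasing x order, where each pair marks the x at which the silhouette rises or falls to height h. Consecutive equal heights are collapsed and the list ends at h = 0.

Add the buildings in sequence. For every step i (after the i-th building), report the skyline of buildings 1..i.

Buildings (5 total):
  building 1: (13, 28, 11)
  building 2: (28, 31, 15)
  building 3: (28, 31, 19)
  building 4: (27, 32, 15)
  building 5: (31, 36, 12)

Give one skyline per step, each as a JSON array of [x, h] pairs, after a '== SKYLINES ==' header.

== SKYLINES ==
[[13,11],[28,0]]
[[13,11],[28,15],[31,0]]
[[13,11],[28,19],[31,0]]
[[13,11],[27,15],[28,19],[31,15],[32,0]]
[[13,11],[27,15],[28,19],[31,15],[32,12],[36,0]]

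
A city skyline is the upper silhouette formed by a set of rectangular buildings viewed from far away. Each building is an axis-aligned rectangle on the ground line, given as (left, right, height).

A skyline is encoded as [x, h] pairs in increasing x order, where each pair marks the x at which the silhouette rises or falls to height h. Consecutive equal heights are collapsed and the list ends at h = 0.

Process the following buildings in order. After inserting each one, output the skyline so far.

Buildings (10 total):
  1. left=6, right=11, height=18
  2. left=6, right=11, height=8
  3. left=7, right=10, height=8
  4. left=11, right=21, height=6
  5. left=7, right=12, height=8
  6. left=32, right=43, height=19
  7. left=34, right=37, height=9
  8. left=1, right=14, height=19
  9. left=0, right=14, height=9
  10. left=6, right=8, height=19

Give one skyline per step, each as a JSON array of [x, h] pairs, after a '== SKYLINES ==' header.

== SKYLINES ==
[[6,18],[11,0]]
[[6,18],[11,0]]
[[6,18],[11,0]]
[[6,18],[11,6],[21,0]]
[[6,18],[11,8],[12,6],[21,0]]
[[6,18],[11,8],[12,6],[21,0],[32,19],[43,0]]
[[6,18],[11,8],[12,6],[21,0],[32,19],[43,0]]
[[1,19],[14,6],[21,0],[32,19],[43,0]]
[[0,9],[1,19],[14,6],[21,0],[32,19],[43,0]]
[[0,9],[1,19],[14,6],[21,0],[32,19],[43,0]]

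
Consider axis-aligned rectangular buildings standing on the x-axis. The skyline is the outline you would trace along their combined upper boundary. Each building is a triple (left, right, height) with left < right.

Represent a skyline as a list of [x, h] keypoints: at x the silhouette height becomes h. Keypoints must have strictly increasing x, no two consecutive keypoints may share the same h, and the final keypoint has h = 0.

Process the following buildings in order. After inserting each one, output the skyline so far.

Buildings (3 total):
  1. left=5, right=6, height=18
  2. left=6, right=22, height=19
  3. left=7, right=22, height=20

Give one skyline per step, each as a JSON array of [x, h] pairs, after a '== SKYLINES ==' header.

== SKYLINES ==
[[5,18],[6,0]]
[[5,18],[6,19],[22,0]]
[[5,18],[6,19],[7,20],[22,0]]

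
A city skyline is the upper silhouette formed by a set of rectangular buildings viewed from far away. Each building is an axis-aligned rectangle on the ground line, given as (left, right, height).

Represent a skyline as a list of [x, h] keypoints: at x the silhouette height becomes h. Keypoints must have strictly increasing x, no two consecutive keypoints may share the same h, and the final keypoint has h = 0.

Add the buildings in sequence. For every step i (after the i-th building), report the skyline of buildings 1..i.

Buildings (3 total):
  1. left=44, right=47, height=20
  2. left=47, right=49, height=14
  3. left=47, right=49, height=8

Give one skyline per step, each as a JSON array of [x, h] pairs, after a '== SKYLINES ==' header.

== SKYLINES ==
[[44,20],[47,0]]
[[44,20],[47,14],[49,0]]
[[44,20],[47,14],[49,0]]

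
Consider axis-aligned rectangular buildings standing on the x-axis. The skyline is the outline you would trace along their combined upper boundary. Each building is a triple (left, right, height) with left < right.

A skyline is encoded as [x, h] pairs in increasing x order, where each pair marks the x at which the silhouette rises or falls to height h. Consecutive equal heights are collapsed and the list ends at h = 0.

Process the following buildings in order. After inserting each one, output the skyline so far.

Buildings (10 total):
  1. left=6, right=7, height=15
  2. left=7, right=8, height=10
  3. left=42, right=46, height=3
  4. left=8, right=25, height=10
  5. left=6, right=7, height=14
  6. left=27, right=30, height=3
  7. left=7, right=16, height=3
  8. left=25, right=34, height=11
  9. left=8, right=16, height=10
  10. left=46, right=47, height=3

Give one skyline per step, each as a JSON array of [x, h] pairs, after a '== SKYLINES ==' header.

== SKYLINES ==
[[6,15],[7,0]]
[[6,15],[7,10],[8,0]]
[[6,15],[7,10],[8,0],[42,3],[46,0]]
[[6,15],[7,10],[25,0],[42,3],[46,0]]
[[6,15],[7,10],[25,0],[42,3],[46,0]]
[[6,15],[7,10],[25,0],[27,3],[30,0],[42,3],[46,0]]
[[6,15],[7,10],[25,0],[27,3],[30,0],[42,3],[46,0]]
[[6,15],[7,10],[25,11],[34,0],[42,3],[46,0]]
[[6,15],[7,10],[25,11],[34,0],[42,3],[46,0]]
[[6,15],[7,10],[25,11],[34,0],[42,3],[47,0]]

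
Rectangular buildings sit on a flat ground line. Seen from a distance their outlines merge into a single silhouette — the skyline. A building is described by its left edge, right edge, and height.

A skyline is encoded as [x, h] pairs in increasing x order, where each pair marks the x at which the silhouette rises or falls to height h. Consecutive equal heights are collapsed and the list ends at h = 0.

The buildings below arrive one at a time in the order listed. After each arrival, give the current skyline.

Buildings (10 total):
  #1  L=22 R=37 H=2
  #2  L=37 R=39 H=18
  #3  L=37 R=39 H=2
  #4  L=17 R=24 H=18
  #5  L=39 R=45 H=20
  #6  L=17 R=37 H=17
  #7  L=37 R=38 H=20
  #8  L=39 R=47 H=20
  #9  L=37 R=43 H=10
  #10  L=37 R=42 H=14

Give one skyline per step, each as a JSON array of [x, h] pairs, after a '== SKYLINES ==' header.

== SKYLINES ==
[[22,2],[37,0]]
[[22,2],[37,18],[39,0]]
[[22,2],[37,18],[39,0]]
[[17,18],[24,2],[37,18],[39,0]]
[[17,18],[24,2],[37,18],[39,20],[45,0]]
[[17,18],[24,17],[37,18],[39,20],[45,0]]
[[17,18],[24,17],[37,20],[38,18],[39,20],[45,0]]
[[17,18],[24,17],[37,20],[38,18],[39,20],[47,0]]
[[17,18],[24,17],[37,20],[38,18],[39,20],[47,0]]
[[17,18],[24,17],[37,20],[38,18],[39,20],[47,0]]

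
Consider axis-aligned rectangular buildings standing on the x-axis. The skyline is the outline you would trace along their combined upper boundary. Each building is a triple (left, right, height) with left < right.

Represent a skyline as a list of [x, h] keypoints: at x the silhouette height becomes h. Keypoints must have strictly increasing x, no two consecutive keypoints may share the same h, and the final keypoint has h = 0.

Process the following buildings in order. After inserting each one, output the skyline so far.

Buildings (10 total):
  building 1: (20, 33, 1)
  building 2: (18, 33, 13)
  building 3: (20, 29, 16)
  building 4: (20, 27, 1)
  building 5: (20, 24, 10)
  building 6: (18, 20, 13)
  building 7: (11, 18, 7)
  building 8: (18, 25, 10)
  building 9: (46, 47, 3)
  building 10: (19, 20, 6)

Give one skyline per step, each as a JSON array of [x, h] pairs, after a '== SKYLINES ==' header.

== SKYLINES ==
[[20,1],[33,0]]
[[18,13],[33,0]]
[[18,13],[20,16],[29,13],[33,0]]
[[18,13],[20,16],[29,13],[33,0]]
[[18,13],[20,16],[29,13],[33,0]]
[[18,13],[20,16],[29,13],[33,0]]
[[11,7],[18,13],[20,16],[29,13],[33,0]]
[[11,7],[18,13],[20,16],[29,13],[33,0]]
[[11,7],[18,13],[20,16],[29,13],[33,0],[46,3],[47,0]]
[[11,7],[18,13],[20,16],[29,13],[33,0],[46,3],[47,0]]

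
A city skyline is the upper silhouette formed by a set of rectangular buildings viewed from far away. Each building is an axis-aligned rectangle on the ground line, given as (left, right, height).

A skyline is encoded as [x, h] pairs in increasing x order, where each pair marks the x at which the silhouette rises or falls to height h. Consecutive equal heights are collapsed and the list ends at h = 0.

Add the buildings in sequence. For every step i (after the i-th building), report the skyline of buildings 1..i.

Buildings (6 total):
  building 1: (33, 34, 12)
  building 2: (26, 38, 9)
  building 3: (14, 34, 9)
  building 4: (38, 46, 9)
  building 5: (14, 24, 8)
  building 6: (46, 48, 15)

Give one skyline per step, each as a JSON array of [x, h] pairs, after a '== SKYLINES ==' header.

== SKYLINES ==
[[33,12],[34,0]]
[[26,9],[33,12],[34,9],[38,0]]
[[14,9],[33,12],[34,9],[38,0]]
[[14,9],[33,12],[34,9],[46,0]]
[[14,9],[33,12],[34,9],[46,0]]
[[14,9],[33,12],[34,9],[46,15],[48,0]]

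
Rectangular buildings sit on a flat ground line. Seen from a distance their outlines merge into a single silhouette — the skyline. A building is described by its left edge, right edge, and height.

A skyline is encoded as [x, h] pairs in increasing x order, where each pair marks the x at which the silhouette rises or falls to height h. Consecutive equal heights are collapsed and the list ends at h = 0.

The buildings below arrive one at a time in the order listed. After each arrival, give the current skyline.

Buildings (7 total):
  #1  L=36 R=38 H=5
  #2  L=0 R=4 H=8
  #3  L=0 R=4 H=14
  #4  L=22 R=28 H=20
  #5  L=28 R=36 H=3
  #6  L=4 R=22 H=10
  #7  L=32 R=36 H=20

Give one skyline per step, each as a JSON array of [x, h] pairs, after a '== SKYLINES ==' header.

== SKYLINES ==
[[36,5],[38,0]]
[[0,8],[4,0],[36,5],[38,0]]
[[0,14],[4,0],[36,5],[38,0]]
[[0,14],[4,0],[22,20],[28,0],[36,5],[38,0]]
[[0,14],[4,0],[22,20],[28,3],[36,5],[38,0]]
[[0,14],[4,10],[22,20],[28,3],[36,5],[38,0]]
[[0,14],[4,10],[22,20],[28,3],[32,20],[36,5],[38,0]]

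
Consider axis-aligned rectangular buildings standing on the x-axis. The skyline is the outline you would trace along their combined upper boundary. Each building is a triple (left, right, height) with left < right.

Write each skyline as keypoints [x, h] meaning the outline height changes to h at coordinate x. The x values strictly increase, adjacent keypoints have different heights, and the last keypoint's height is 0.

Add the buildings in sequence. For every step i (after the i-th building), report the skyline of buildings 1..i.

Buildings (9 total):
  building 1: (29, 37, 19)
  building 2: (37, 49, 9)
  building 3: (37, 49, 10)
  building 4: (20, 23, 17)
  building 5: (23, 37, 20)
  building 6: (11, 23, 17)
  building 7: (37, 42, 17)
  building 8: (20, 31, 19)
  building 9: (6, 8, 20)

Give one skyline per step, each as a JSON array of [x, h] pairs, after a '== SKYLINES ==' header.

== SKYLINES ==
[[29,19],[37,0]]
[[29,19],[37,9],[49,0]]
[[29,19],[37,10],[49,0]]
[[20,17],[23,0],[29,19],[37,10],[49,0]]
[[20,17],[23,20],[37,10],[49,0]]
[[11,17],[23,20],[37,10],[49,0]]
[[11,17],[23,20],[37,17],[42,10],[49,0]]
[[11,17],[20,19],[23,20],[37,17],[42,10],[49,0]]
[[6,20],[8,0],[11,17],[20,19],[23,20],[37,17],[42,10],[49,0]]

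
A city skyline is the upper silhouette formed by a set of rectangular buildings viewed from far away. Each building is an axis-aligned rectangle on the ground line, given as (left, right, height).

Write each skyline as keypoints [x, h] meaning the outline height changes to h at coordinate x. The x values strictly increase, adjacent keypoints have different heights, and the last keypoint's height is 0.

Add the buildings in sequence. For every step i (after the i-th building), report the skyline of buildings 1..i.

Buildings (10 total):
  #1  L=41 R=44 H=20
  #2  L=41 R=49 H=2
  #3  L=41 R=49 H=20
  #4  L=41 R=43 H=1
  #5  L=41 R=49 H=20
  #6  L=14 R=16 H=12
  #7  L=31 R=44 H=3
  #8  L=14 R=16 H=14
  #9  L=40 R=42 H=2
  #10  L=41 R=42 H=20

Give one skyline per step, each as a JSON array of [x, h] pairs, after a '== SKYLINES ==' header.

== SKYLINES ==
[[41,20],[44,0]]
[[41,20],[44,2],[49,0]]
[[41,20],[49,0]]
[[41,20],[49,0]]
[[41,20],[49,0]]
[[14,12],[16,0],[41,20],[49,0]]
[[14,12],[16,0],[31,3],[41,20],[49,0]]
[[14,14],[16,0],[31,3],[41,20],[49,0]]
[[14,14],[16,0],[31,3],[41,20],[49,0]]
[[14,14],[16,0],[31,3],[41,20],[49,0]]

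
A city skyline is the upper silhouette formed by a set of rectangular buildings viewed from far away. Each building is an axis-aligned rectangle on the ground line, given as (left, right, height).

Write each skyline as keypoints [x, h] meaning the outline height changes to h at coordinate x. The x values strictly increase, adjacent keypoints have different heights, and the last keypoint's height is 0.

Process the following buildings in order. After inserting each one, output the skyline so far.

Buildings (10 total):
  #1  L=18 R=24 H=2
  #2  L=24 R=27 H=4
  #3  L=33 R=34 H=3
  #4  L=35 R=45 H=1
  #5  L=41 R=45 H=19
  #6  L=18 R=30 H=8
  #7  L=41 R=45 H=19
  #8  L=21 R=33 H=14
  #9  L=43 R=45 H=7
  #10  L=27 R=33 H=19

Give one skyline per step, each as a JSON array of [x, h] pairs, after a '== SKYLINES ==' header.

== SKYLINES ==
[[18,2],[24,0]]
[[18,2],[24,4],[27,0]]
[[18,2],[24,4],[27,0],[33,3],[34,0]]
[[18,2],[24,4],[27,0],[33,3],[34,0],[35,1],[45,0]]
[[18,2],[24,4],[27,0],[33,3],[34,0],[35,1],[41,19],[45,0]]
[[18,8],[30,0],[33,3],[34,0],[35,1],[41,19],[45,0]]
[[18,8],[30,0],[33,3],[34,0],[35,1],[41,19],[45,0]]
[[18,8],[21,14],[33,3],[34,0],[35,1],[41,19],[45,0]]
[[18,8],[21,14],[33,3],[34,0],[35,1],[41,19],[45,0]]
[[18,8],[21,14],[27,19],[33,3],[34,0],[35,1],[41,19],[45,0]]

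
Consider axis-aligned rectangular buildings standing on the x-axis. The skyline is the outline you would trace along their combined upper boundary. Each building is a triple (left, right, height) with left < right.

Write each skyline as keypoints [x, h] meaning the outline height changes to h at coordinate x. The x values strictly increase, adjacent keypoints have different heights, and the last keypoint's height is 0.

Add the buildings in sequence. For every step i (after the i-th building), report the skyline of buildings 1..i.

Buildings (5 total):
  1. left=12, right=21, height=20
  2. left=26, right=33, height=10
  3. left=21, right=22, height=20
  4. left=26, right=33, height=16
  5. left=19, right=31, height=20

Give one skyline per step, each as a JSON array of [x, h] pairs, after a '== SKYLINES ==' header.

== SKYLINES ==
[[12,20],[21,0]]
[[12,20],[21,0],[26,10],[33,0]]
[[12,20],[22,0],[26,10],[33,0]]
[[12,20],[22,0],[26,16],[33,0]]
[[12,20],[31,16],[33,0]]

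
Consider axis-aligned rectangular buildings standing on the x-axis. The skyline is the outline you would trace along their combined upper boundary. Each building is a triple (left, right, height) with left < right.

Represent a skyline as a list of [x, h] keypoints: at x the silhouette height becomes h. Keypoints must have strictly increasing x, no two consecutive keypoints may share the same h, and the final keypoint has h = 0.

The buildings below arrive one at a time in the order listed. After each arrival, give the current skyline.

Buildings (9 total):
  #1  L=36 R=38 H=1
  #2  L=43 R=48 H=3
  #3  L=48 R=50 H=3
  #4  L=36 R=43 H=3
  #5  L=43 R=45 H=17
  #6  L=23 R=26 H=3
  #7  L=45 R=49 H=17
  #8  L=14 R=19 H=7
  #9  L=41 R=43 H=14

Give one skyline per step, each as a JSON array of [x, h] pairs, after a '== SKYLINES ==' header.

== SKYLINES ==
[[36,1],[38,0]]
[[36,1],[38,0],[43,3],[48,0]]
[[36,1],[38,0],[43,3],[50,0]]
[[36,3],[50,0]]
[[36,3],[43,17],[45,3],[50,0]]
[[23,3],[26,0],[36,3],[43,17],[45,3],[50,0]]
[[23,3],[26,0],[36,3],[43,17],[49,3],[50,0]]
[[14,7],[19,0],[23,3],[26,0],[36,3],[43,17],[49,3],[50,0]]
[[14,7],[19,0],[23,3],[26,0],[36,3],[41,14],[43,17],[49,3],[50,0]]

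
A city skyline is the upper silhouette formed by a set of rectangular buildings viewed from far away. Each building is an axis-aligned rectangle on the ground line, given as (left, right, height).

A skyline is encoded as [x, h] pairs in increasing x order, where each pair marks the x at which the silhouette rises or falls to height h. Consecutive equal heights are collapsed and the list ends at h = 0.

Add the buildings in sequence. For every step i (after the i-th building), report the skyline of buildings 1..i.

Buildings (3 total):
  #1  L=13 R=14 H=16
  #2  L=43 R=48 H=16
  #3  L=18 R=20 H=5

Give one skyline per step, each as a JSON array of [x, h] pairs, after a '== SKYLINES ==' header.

== SKYLINES ==
[[13,16],[14,0]]
[[13,16],[14,0],[43,16],[48,0]]
[[13,16],[14,0],[18,5],[20,0],[43,16],[48,0]]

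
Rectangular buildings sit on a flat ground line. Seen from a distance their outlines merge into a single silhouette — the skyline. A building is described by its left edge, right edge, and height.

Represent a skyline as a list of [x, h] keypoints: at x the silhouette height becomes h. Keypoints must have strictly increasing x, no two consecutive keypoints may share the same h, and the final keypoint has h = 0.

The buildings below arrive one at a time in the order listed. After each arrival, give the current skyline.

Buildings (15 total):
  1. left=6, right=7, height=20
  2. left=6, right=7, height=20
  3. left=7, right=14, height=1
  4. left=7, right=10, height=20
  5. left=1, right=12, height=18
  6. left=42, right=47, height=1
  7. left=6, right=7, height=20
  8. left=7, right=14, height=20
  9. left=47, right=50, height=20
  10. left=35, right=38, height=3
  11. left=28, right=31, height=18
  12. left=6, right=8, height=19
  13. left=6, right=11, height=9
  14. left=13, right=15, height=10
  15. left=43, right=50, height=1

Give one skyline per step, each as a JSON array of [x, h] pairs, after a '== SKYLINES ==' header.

== SKYLINES ==
[[6,20],[7,0]]
[[6,20],[7,0]]
[[6,20],[7,1],[14,0]]
[[6,20],[10,1],[14,0]]
[[1,18],[6,20],[10,18],[12,1],[14,0]]
[[1,18],[6,20],[10,18],[12,1],[14,0],[42,1],[47,0]]
[[1,18],[6,20],[10,18],[12,1],[14,0],[42,1],[47,0]]
[[1,18],[6,20],[14,0],[42,1],[47,0]]
[[1,18],[6,20],[14,0],[42,1],[47,20],[50,0]]
[[1,18],[6,20],[14,0],[35,3],[38,0],[42,1],[47,20],[50,0]]
[[1,18],[6,20],[14,0],[28,18],[31,0],[35,3],[38,0],[42,1],[47,20],[50,0]]
[[1,18],[6,20],[14,0],[28,18],[31,0],[35,3],[38,0],[42,1],[47,20],[50,0]]
[[1,18],[6,20],[14,0],[28,18],[31,0],[35,3],[38,0],[42,1],[47,20],[50,0]]
[[1,18],[6,20],[14,10],[15,0],[28,18],[31,0],[35,3],[38,0],[42,1],[47,20],[50,0]]
[[1,18],[6,20],[14,10],[15,0],[28,18],[31,0],[35,3],[38,0],[42,1],[47,20],[50,0]]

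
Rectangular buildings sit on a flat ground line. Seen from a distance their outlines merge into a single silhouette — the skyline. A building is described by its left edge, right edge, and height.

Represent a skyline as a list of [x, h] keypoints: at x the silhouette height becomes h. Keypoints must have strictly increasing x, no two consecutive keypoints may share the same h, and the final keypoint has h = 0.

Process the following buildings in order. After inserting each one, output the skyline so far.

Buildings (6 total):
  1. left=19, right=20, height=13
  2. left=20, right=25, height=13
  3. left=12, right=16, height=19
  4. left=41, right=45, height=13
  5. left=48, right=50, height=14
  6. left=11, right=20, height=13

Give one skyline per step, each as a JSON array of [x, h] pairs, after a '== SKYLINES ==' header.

== SKYLINES ==
[[19,13],[20,0]]
[[19,13],[25,0]]
[[12,19],[16,0],[19,13],[25,0]]
[[12,19],[16,0],[19,13],[25,0],[41,13],[45,0]]
[[12,19],[16,0],[19,13],[25,0],[41,13],[45,0],[48,14],[50,0]]
[[11,13],[12,19],[16,13],[25,0],[41,13],[45,0],[48,14],[50,0]]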